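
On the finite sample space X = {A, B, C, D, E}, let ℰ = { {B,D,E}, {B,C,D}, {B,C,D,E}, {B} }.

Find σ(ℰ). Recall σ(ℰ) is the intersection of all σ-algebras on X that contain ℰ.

Take S₀ = ℰ ∪ {∅, X} = { {}, {B}, {B,C,D}, {B,D,E}, {B,C,D,E}, X }.
Step 1 adds 4:
  {A}  = X∖{B,C,D,E}
  {A,C}  = X∖{B,D,E}
  {A,E}  = X∖{B,C,D}
  {A,C,D,E}  = X∖{B}
  (now 10)
Step 2: 6 new —
  {A,B}  = {B} ∪ {A}
  {A,B,C}  = {B} ∪ {A,C}
  {A,B,E}  = {B} ∪ {A,E}
  {A,C,E}  = {A,C} ∪ {A,E}
  {A,B,C,D}  = {B,C,D} ∪ {A,C}
  {A,B,D,E}  = {A,E} ∪ {B,D,E}
  (now 16)
Step 3: +7 →
  {C}  = X∖{A,B,D,E}
  {E}  = X∖{A,B,C,D}
  {B,D}  = X∖{A,C,E}
  {C,D}  = X∖{A,B,E}
  {D,E}  = X∖{A,B,C}
  {C,D,E}  = X∖{A,B}
  {A,B,C,E}  = {A,B,E} ∪ {A,B,C}
  (now 23)
Step 4: 7 new —
  {D}  = X∖{A,B,C,E}
  {B,C}  = {B} ∪ {C}
  {B,E}  = {B} ∪ {E}
  {C,E}  = {E} ∪ {C}
  {A,B,D}  = {A,B} ∪ {B,D}
  {A,C,D}  = {C,D} ∪ {A,C}
  {A,D,E}  = {D,E} ∪ {A,E}
  (now 30)
Step 5: +2 →
  {A,D}  = {D} ∪ {A}
  {B,C,E}  = {B,E} ∪ {C}
  (now 32)
Step 6 adds nothing — fixpoint reached.

Hence σ(ℰ) has 32 members: { {}, {A}, {B}, {C}, {D}, {E}, {A,B}, {A,C}, {A,D}, {A,E}, {B,C}, {B,D}, {B,E}, {C,D}, {C,E}, {D,E}, {A,B,C}, {A,B,D}, {A,B,E}, {A,C,D}, {A,C,E}, {A,D,E}, {B,C,D}, {B,C,E}, {B,D,E}, {C,D,E}, {A,B,C,D}, {A,B,C,E}, {A,B,D,E}, {A,C,D,E}, {B,C,D,E}, X }.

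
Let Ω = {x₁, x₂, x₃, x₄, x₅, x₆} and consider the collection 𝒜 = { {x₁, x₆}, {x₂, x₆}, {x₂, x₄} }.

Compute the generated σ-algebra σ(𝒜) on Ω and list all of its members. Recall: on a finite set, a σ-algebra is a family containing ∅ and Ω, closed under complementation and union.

|σ(𝒜)| = 32.  σ(𝒜) = { ∅, {x₁}, {x₂}, {x₄}, {x₆}, {x₁, x₂}, {x₁, x₄}, {x₁, x₆}, {x₂, x₄}, {x₂, x₆}, {x₃, x₅}, {x₄, x₆}, {x₁, x₂, x₄}, {x₁, x₂, x₆}, {x₁, x₃, x₅}, {x₁, x₄, x₆}, {x₂, x₃, x₅}, {x₂, x₄, x₆}, {x₃, x₄, x₅}, {x₃, x₅, x₆}, {x₁, x₂, x₃, x₅}, {x₁, x₂, x₄, x₆}, {x₁, x₃, x₄, x₅}, {x₁, x₃, x₅, x₆}, {x₂, x₃, x₄, x₅}, {x₂, x₃, x₅, x₆}, {x₃, x₄, x₅, x₆}, {x₁, x₂, x₃, x₄, x₅}, {x₁, x₂, x₃, x₅, x₆}, {x₁, x₃, x₄, x₅, x₆}, {x₂, x₃, x₄, x₅, x₆}, Ω }

Trace:
Take S₀ = 𝒜 ∪ {∅, Ω} = { ∅, {x₁, x₆}, {x₂, x₄}, {x₂, x₆}, Ω }.
Iteration 1: 6 new —
  {x₁, x₂, x₆}  = {x₁, x₆} ∪ {x₂, x₆}
  {x₂, x₄, x₆}  = {x₂, x₆} ∪ {x₂, x₄}
  {x₁, x₂, x₄, x₆}  = {x₁, x₆} ∪ {x₂, x₄}
  {x₁, x₃, x₄, x₅}  = {x₂, x₆}ᶜ
  {x₁, x₃, x₅, x₆}  = {x₂, x₄}ᶜ
  {x₂, x₃, x₄, x₅}  = {x₁, x₆}ᶜ
  |family| = 11
Iteration 2: 7 new —
  {x₃, x₅}  = {x₁, x₂, x₄, x₆}ᶜ
  {x₁, x₃, x₅}  = {x₂, x₄, x₆}ᶜ
  {x₃, x₄, x₅}  = {x₁, x₂, x₆}ᶜ
  {x₁, x₂, x₃, x₄, x₅}  = {x₂, x₃, x₄, x₅} ∪ {x₁, x₃, x₄, x₅}
  {x₁, x₂, x₃, x₅, x₆}  = {x₁, x₃, x₅, x₆} ∪ {x₂, x₆}
  {x₁, x₃, x₄, x₅, x₆}  = {x₁, x₃, x₅, x₆} ∪ {x₁, x₃, x₄, x₅}
  {x₂, x₃, x₄, x₅, x₆}  = {x₂, x₄, x₆} ∪ {x₂, x₃, x₄, x₅}
  |family| = 18
Iteration 3. New:
  {x₁}  = {x₂, x₃, x₄, x₅, x₆}ᶜ
  {x₂}  = {x₁, x₃, x₄, x₅, x₆}ᶜ
  {x₄}  = {x₁, x₂, x₃, x₅, x₆}ᶜ
  {x₆}  = {x₁, x₂, x₃, x₄, x₅}ᶜ
  {x₂, x₃, x₅, x₆}  = {x₃, x₅} ∪ {x₂, x₆}
  |family| = 23
Iteration 4: +9 →
  {x₁, x₂}  = {x₁} ∪ {x₂}
  {x₁, x₄}  = {x₂, x₃, x₅, x₆}ᶜ
  {x₄, x₆}  = {x₆} ∪ {x₄}
  {x₁, x₂, x₄}  = {x₁} ∪ {x₂, x₄}
  {x₁, x₄, x₆}  = {x₁, x₆} ∪ {x₄}
  {x₂, x₃, x₅}  = {x₂} ∪ {x₃, x₅}
  {x₃, x₅, x₆}  = {x₆} ∪ {x₃, x₅}
  {x₁, x₂, x₃, x₅}  = {x₁, x₃, x₅} ∪ {x₂}
  {x₃, x₄, x₅, x₆}  = {x₃, x₄, x₅} ∪ {x₆}
  |family| = 32
Iteration 5: no new sets; the family is a σ-algebra.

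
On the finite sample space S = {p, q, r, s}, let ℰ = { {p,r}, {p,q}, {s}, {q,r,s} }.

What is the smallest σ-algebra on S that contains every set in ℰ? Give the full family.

Seed the family with ℰ together with ∅ and S: { {}, {s}, {p,q}, {p,r}, {q,r,s}, S }.
Step 1 adds 6:
  {p}  = ᶜ of {q,r,s}
  {q,s}  = ᶜ of {p,r}
  {r,s}  = ᶜ of {p,q}
  {p,q,r}  = ᶜ of {s}
  {p,q,s}  = {p,q} ∪ {s}
  {p,r,s}  = {p,r} ∪ {s}
Step 2. New:
  {q}  = ᶜ of {p,r,s}
  {r}  = ᶜ of {p,q,s}
  {p,s}  = {s} ∪ {p}
Step 3. New:
  {q,r}  = ᶜ of {p,s}
Step 4: stable.

σ(ℰ) = { {}, {p}, {q}, {r}, {s}, {p,q}, {p,r}, {p,s}, {q,r}, {q,s}, {r,s}, {p,q,r}, {p,q,s}, {p,r,s}, {q,r,s}, S }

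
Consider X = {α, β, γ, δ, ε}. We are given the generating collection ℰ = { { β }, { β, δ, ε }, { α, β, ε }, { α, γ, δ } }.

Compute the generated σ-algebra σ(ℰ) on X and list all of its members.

Begin from { {}, { β }, { α, β, ε }, { α, γ, δ }, { β, δ, ε }, X } (that is, ℰ plus ∅ and X).
Step 1: 6 new —
  { α, γ }  = complement { β, δ, ε }
  { β, ε }  = complement { α, γ, δ }
  { γ, δ }  = complement { α, β, ε }
  { α, β, γ, δ }  = { α, γ, δ } ∪ { β }
  { α, β, δ, ε }  = { α, β, ε } ∪ { β, δ, ε }
  { α, γ, δ, ε }  = complement { β }
Step 2 (6 new):
  { γ }  = complement { α, β, δ, ε }
  { ε }  = complement { α, β, γ, δ }
  { α, β, γ }  = { β } ∪ { α, γ }
  { β, γ, δ }  = { γ, δ } ∪ { β }
  { α, β, γ, ε }  = { β, ε } ∪ { α, γ }
  { β, γ, δ, ε }  = { β, ε } ∪ { γ, δ }
Step 3: +9 →
  { α }  = complement { β, γ, δ, ε }
  { δ }  = complement { α, β, γ, ε }
  { α, ε }  = complement { β, γ, δ }
  { β, γ }  = { γ } ∪ { β }
  { γ, ε }  = { γ } ∪ { ε }
  { δ, ε }  = complement { α, β, γ }
  { α, γ, ε }  = { α, γ } ∪ { ε }
  { β, γ, ε }  = { γ } ∪ { β, ε }
  { γ, δ, ε }  = { γ, δ } ∪ { ε }
Step 4: +5 →
  { α, β }  = complement { γ, δ, ε }
  { α, δ }  = complement { β, γ, ε }
  { β, δ }  = complement { α, γ, ε }
  { α, β, δ }  = complement { γ, ε }
  { α, δ, ε }  = complement { β, γ }
Step 5 adds nothing — fixpoint reached.

Hence σ(ℰ) has 32 members: { {}, { α }, { β }, { γ }, { δ }, { ε }, { α, β }, { α, γ }, { α, δ }, { α, ε }, { β, γ }, { β, δ }, { β, ε }, { γ, δ }, { γ, ε }, { δ, ε }, { α, β, γ }, { α, β, δ }, { α, β, ε }, { α, γ, δ }, { α, γ, ε }, { α, δ, ε }, { β, γ, δ }, { β, γ, ε }, { β, δ, ε }, { γ, δ, ε }, { α, β, γ, δ }, { α, β, γ, ε }, { α, β, δ, ε }, { α, γ, δ, ε }, { β, γ, δ, ε }, X }.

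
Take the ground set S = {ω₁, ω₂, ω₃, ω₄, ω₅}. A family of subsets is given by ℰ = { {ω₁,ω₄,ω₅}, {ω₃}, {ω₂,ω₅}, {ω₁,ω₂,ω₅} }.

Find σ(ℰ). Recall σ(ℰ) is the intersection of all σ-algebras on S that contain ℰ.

Answer: σ(ℰ) = { {}, {ω₁}, {ω₂}, {ω₃}, {ω₄}, {ω₅}, {ω₁,ω₂}, {ω₁,ω₃}, {ω₁,ω₄}, {ω₁,ω₅}, {ω₂,ω₃}, {ω₂,ω₄}, {ω₂,ω₅}, {ω₃,ω₄}, {ω₃,ω₅}, {ω₄,ω₅}, {ω₁,ω₂,ω₃}, {ω₁,ω₂,ω₄}, {ω₁,ω₂,ω₅}, {ω₁,ω₃,ω₄}, {ω₁,ω₃,ω₅}, {ω₁,ω₄,ω₅}, {ω₂,ω₃,ω₄}, {ω₂,ω₃,ω₅}, {ω₂,ω₄,ω₅}, {ω₃,ω₄,ω₅}, {ω₁,ω₂,ω₃,ω₄}, {ω₁,ω₂,ω₃,ω₅}, {ω₁,ω₂,ω₄,ω₅}, {ω₁,ω₃,ω₄,ω₅}, {ω₂,ω₃,ω₄,ω₅}, S }

Derivation:
Initial family (6 sets): { {}, {ω₃}, {ω₂,ω₅}, {ω₁,ω₂,ω₅}, {ω₁,ω₄,ω₅}, S }.
Iteration 1 (7 new):
  {ω₂,ω₃}  = {ω₁,ω₄,ω₅}ᶜ
  {ω₃,ω₄}  = {ω₁,ω₂,ω₅}ᶜ
  {ω₁,ω₃,ω₄}  = {ω₂,ω₅}ᶜ
  {ω₂,ω₃,ω₅}  = {ω₃} ∪ {ω₂,ω₅}
  {ω₁,ω₂,ω₃,ω₅}  = {ω₃} ∪ {ω₁,ω₂,ω₅}
  {ω₁,ω₂,ω₄,ω₅}  = {ω₃}ᶜ
  {ω₁,ω₃,ω₄,ω₅}  = {ω₁,ω₄,ω₅} ∪ {ω₃}
  (now 13)
Iteration 2 (6 new):
  {ω₂}  = {ω₁,ω₃,ω₄,ω₅}ᶜ
  {ω₄}  = {ω₁,ω₂,ω₃,ω₅}ᶜ
  {ω₁,ω₄}  = {ω₂,ω₃,ω₅}ᶜ
  {ω₂,ω₃,ω₄}  = {ω₃,ω₄} ∪ {ω₂,ω₃}
  {ω₁,ω₂,ω₃,ω₄}  = {ω₁,ω₃,ω₄} ∪ {ω₂,ω₃}
  {ω₂,ω₃,ω₄,ω₅}  = {ω₂,ω₅} ∪ {ω₃,ω₄}
  (now 19)
Iteration 3 (6 new):
  {ω₁}  = {ω₂,ω₃,ω₄,ω₅}ᶜ
  {ω₅}  = {ω₁,ω₂,ω₃,ω₄}ᶜ
  {ω₁,ω₅}  = {ω₂,ω₃,ω₄}ᶜ
  {ω₂,ω₄}  = {ω₂} ∪ {ω₄}
  {ω₁,ω₂,ω₄}  = {ω₂} ∪ {ω₁,ω₄}
  {ω₂,ω₄,ω₅}  = {ω₂,ω₅} ∪ {ω₄}
  (now 25)
Iteration 4: 7 new —
  {ω₁,ω₂}  = {ω₂} ∪ {ω₁}
  {ω₁,ω₃}  = {ω₂,ω₄,ω₅}ᶜ
  {ω₃,ω₅}  = {ω₁,ω₂,ω₄}ᶜ
  {ω₄,ω₅}  = {ω₅} ∪ {ω₄}
  {ω₁,ω₂,ω₃}  = {ω₂,ω₃} ∪ {ω₁}
  {ω₁,ω₃,ω₅}  = {ω₂,ω₄}ᶜ
  {ω₃,ω₄,ω₅}  = {ω₃,ω₄} ∪ {ω₅}
  (now 32)
Iteration 5 adds nothing — fixpoint reached.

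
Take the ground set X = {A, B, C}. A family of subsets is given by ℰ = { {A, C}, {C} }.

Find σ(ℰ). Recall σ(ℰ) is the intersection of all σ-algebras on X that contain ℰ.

σ(ℰ) (8 sets): { {}, {A}, {B}, {C}, {A, B}, {A, C}, {B, C}, X }

Derivation:
Begin from { {}, {C}, {A, C}, X } (that is, ℰ plus ∅ and X).
Step 1. New:
  {B}  = X∖{A, C}
  {A, B}  = X∖{C}
  (now 6)
Step 2: 1 new —
  {B, C}  = {C} ∪ {B}
  (now 7)
Step 3: +1 →
  {A}  = X∖{B, C}
  (now 8)
Step 4: stable.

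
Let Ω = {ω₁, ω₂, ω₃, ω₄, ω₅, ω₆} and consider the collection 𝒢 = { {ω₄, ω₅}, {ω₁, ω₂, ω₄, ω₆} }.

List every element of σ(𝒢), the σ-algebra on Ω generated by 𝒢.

σ(𝒢) = { {}, {ω₃}, {ω₄}, {ω₅}, {ω₃, ω₄}, {ω₃, ω₅}, {ω₄, ω₅}, {ω₁, ω₂, ω₆}, {ω₃, ω₄, ω₅}, {ω₁, ω₂, ω₃, ω₆}, {ω₁, ω₂, ω₄, ω₆}, {ω₁, ω₂, ω₅, ω₆}, {ω₁, ω₂, ω₃, ω₄, ω₆}, {ω₁, ω₂, ω₃, ω₅, ω₆}, {ω₁, ω₂, ω₄, ω₅, ω₆}, Ω }

Derivation:
Seed the family with 𝒢 together with ∅ and Ω: { {}, {ω₄, ω₅}, {ω₁, ω₂, ω₄, ω₆}, Ω }.
Pass 1: 3 new —
  {ω₃, ω₅}  = {ω₁, ω₂, ω₄, ω₆}ᶜ
  {ω₁, ω₂, ω₃, ω₆}  = {ω₄, ω₅}ᶜ
  {ω₁, ω₂, ω₄, ω₅, ω₆}  = {ω₄, ω₅} ∪ {ω₁, ω₂, ω₄, ω₆}
  (now 7)
Pass 2 (4 new):
  {ω₃}  = {ω₁, ω₂, ω₄, ω₅, ω₆}ᶜ
  {ω₃, ω₄, ω₅}  = {ω₄, ω₅} ∪ {ω₃, ω₅}
  {ω₁, ω₂, ω₃, ω₄, ω₆}  = {ω₁, ω₂, ω₄, ω₆} ∪ {ω₁, ω₂, ω₃, ω₆}
  {ω₁, ω₂, ω₃, ω₅, ω₆}  = {ω₃, ω₅} ∪ {ω₁, ω₂, ω₃, ω₆}
  (now 11)
Pass 3 adds 3:
  {ω₄}  = {ω₁, ω₂, ω₃, ω₅, ω₆}ᶜ
  {ω₅}  = {ω₁, ω₂, ω₃, ω₄, ω₆}ᶜ
  {ω₁, ω₂, ω₆}  = {ω₃, ω₄, ω₅}ᶜ
  (now 14)
Pass 4 adds 2:
  {ω₃, ω₄}  = {ω₃} ∪ {ω₄}
  {ω₁, ω₂, ω₅, ω₆}  = {ω₁, ω₂, ω₆} ∪ {ω₅}
  (now 16)
After Pass 5 the family is unchanged; done.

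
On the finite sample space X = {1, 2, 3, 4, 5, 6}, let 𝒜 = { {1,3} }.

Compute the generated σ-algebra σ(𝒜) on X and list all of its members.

σ(𝒜) = { {}, {1,3}, {2,4,5,6}, X }

Check:
Begin from { {}, {1,3}, X } (that is, 𝒜 plus ∅ and X).
Step 1. New:
  {2,4,5,6}  = {1,3}ᶜ
  (now 4)
Step 2: closed — nothing new.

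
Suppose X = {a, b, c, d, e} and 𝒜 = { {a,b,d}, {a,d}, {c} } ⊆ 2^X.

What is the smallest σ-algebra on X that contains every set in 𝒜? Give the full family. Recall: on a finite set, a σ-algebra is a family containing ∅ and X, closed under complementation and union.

|σ(𝒜)| = 16.  σ(𝒜) = { ∅, {b}, {c}, {e}, {a,d}, {b,c}, {b,e}, {c,e}, {a,b,d}, {a,c,d}, {a,d,e}, {b,c,e}, {a,b,c,d}, {a,b,d,e}, {a,c,d,e}, X }

Working:
Initial family (5 sets): { ∅, {c}, {a,d}, {a,b,d}, X }.
Round 1 adds 5:
  {c,e}  = X∖{a,b,d}
  {a,c,d}  = {c} ∪ {a,d}
  {b,c,e}  = X∖{a,d}
  {a,b,c,d}  = {c} ∪ {a,b,d}
  {a,b,d,e}  = X∖{c}
  (now 10)
Round 2 (3 new):
  {e}  = X∖{a,b,c,d}
  {b,e}  = X∖{a,c,d}
  {a,c,d,e}  = {a,c,d} ∪ {c,e}
  (now 13)
Round 3 (2 new):
  {b}  = X∖{a,c,d,e}
  {a,d,e}  = {a,d} ∪ {e}
  (now 15)
Round 4 adds 1:
  {b,c}  = X∖{a,d,e}
  (now 16)
Round 5: stable.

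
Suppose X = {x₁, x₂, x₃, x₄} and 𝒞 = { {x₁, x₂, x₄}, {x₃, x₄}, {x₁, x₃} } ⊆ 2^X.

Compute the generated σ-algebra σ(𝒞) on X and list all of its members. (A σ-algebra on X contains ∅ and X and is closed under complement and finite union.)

|σ(𝒞)| = 16.  σ(𝒞) = { ∅, {x₁}, {x₂}, {x₃}, {x₄}, {x₁, x₂}, {x₁, x₃}, {x₁, x₄}, {x₂, x₃}, {x₂, x₄}, {x₃, x₄}, {x₁, x₂, x₃}, {x₁, x₂, x₄}, {x₁, x₃, x₄}, {x₂, x₃, x₄}, X }

Check:
Begin from { ∅, {x₁, x₃}, {x₃, x₄}, {x₁, x₂, x₄}, X } (that is, 𝒞 plus ∅ and X).
Pass 1 adds 4:
  {x₃}  = {x₁, x₂, x₄}ᶜ
  {x₁, x₂}  = {x₃, x₄}ᶜ
  {x₂, x₄}  = {x₁, x₃}ᶜ
  {x₁, x₃, x₄}  = {x₃, x₄} ∪ {x₁, x₃}
Pass 2. New:
  {x₂}  = {x₁, x₃, x₄}ᶜ
  {x₁, x₂, x₃}  = {x₁, x₂} ∪ {x₃}
  {x₂, x₃, x₄}  = {x₃, x₄} ∪ {x₂, x₄}
Pass 3: +3 →
  {x₁}  = {x₂, x₃, x₄}ᶜ
  {x₄}  = {x₁, x₂, x₃}ᶜ
  {x₂, x₃}  = {x₃} ∪ {x₂}
Pass 4: 1 new —
  {x₁, x₄}  = {x₂, x₃}ᶜ
Pass 5 adds nothing — fixpoint reached.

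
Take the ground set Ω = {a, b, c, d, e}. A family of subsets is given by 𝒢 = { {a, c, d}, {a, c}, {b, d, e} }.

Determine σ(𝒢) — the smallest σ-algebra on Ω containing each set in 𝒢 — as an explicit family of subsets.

Start: 𝒢 ∪ {∅, Ω} = { {}, {a, c}, {a, c, d}, {b, d, e}, Ω }.
Iteration 1. New:
  {b, e}  = ᶜ of {a, c, d}
Iteration 2 adds 1:
  {a, b, c, e}  = {b, e} ∪ {a, c}
Iteration 3. New:
  {d}  = ᶜ of {a, b, c, e}
Iteration 4: already closed under ᶜ and ∪.

Therefore σ(𝒢) = { {}, {d}, {a, c}, {b, e}, {a, c, d}, {b, d, e}, {a, b, c, e}, Ω } (|σ(𝒢)| = 8).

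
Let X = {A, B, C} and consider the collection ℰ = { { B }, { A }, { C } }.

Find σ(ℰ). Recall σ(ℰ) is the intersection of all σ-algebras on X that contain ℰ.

σ(ℰ) (8 sets): { ∅, { A }, { B }, { C }, { A, B }, { A, C }, { B, C }, X }

Working:
Seed the family with ℰ together with ∅ and X: { ∅, { A }, { B }, { C }, X }.
Step 1 adds 3:
  { A, B }  = complement { C }
  { A, C }  = complement { B }
  { B, C }  = complement { A }
  |family| = 8
Step 2: already closed under ᶜ and ∪.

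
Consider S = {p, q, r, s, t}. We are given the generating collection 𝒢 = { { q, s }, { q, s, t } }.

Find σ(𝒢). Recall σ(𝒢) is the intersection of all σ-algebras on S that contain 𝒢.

|σ(𝒢)| = 8.  σ(𝒢) = { {}, { t }, { p, r }, { q, s }, { p, r, t }, { q, s, t }, { p, q, r, s }, S }

Check:
Start: 𝒢 ∪ {∅, S} = { {}, { q, s }, { q, s, t }, S }.
Round 1: +2 →
  { p, r }  = { q, s, t }ᶜ
  { p, r, t }  = { q, s }ᶜ
  [6 total]
Round 2. New:
  { p, q, r, s }  = { p, r } ∪ { q, s }
  [7 total]
Round 3: 1 new —
  { t }  = { p, q, r, s }ᶜ
  [8 total]
Round 4: stable.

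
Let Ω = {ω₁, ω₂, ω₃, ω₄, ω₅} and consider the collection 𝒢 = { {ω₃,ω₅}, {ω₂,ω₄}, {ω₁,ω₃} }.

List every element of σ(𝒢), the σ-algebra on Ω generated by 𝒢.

Start: 𝒢 ∪ {∅, Ω} = { {}, {ω₁,ω₃}, {ω₂,ω₄}, {ω₃,ω₅}, Ω }.
Round 1 (5 new):
  {ω₁,ω₂,ω₄}  = Ω∖{ω₃,ω₅}
  {ω₁,ω₃,ω₅}  = Ω∖{ω₂,ω₄}
  {ω₂,ω₄,ω₅}  = Ω∖{ω₁,ω₃}
  {ω₁,ω₂,ω₃,ω₄}  = {ω₁,ω₃} ∪ {ω₂,ω₄}
  {ω₂,ω₃,ω₄,ω₅}  = {ω₃,ω₅} ∪ {ω₂,ω₄}
  [10 total]
Round 2: +3 →
  {ω₁}  = Ω∖{ω₂,ω₃,ω₄,ω₅}
  {ω₅}  = Ω∖{ω₁,ω₂,ω₃,ω₄}
  {ω₁,ω₂,ω₄,ω₅}  = {ω₁,ω₂,ω₄} ∪ {ω₂,ω₄,ω₅}
  [13 total]
Round 3: 2 new —
  {ω₃}  = Ω∖{ω₁,ω₂,ω₄,ω₅}
  {ω₁,ω₅}  = {ω₅} ∪ {ω₁}
  [15 total]
Round 4 adds 1:
  {ω₂,ω₃,ω₄}  = Ω∖{ω₁,ω₅}
  [16 total]
Round 5: stable.

|σ(𝒢)| = 16.  σ(𝒢) = { {}, {ω₁}, {ω₃}, {ω₅}, {ω₁,ω₃}, {ω₁,ω₅}, {ω₂,ω₄}, {ω₃,ω₅}, {ω₁,ω₂,ω₄}, {ω₁,ω₃,ω₅}, {ω₂,ω₃,ω₄}, {ω₂,ω₄,ω₅}, {ω₁,ω₂,ω₃,ω₄}, {ω₁,ω₂,ω₄,ω₅}, {ω₂,ω₃,ω₄,ω₅}, Ω }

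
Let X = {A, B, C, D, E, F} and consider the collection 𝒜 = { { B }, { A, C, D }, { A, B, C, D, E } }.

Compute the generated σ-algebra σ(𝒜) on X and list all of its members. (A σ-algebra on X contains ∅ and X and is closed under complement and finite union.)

Initial family (5 sets): { {  }, { B }, { A, C, D }, { A, B, C, D, E }, X }.
Iteration 1 (4 new):
  { F }  = X∖{ A, B, C, D, E }
  { B, E, F }  = X∖{ A, C, D }
  { A, B, C, D }  = { A, C, D } ∪ { B }
  { A, C, D, E, F }  = X∖{ B }
Iteration 2: 4 new —
  { B, F }  = { B } ∪ { F }
  { E, F }  = X∖{ A, B, C, D }
  { A, C, D, F }  = { F } ∪ { A, C, D }
  { A, B, C, D, F }  = { F } ∪ { A, B, C, D }
Iteration 3. New:
  { E }  = X∖{ A, B, C, D, F }
  { B, E }  = X∖{ A, C, D, F }
  { A, C, D, E }  = X∖{ B, F }
Iteration 4 adds nothing — fixpoint reached.

σ(𝒜) = { {  }, { B }, { E }, { F }, { B, E }, { B, F }, { E, F }, { A, C, D }, { B, E, F }, { A, B, C, D }, { A, C, D, E }, { A, C, D, F }, { A, B, C, D, E }, { A, B, C, D, F }, { A, C, D, E, F }, X }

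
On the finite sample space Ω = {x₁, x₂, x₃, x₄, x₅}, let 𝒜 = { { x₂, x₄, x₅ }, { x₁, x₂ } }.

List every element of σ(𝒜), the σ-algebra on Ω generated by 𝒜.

Initial family (4 sets): { ∅, { x₁, x₂ }, { x₂, x₄, x₅ }, Ω }.
Iteration 1. New:
  { x₁, x₃ }  = { x₂, x₄, x₅ }ᶜ
  { x₃, x₄, x₅ }  = { x₁, x₂ }ᶜ
  { x₁, x₂, x₄, x₅ }  = { x₁, x₂ } ∪ { x₂, x₄, x₅ }
Iteration 2: 4 new —
  { x₃ }  = { x₁, x₂, x₄, x₅ }ᶜ
  { x₁, x₂, x₃ }  = { x₁, x₂ } ∪ { x₁, x₃ }
  { x₁, x₃, x₄, x₅ }  = { x₃, x₄, x₅ } ∪ { x₁, x₃ }
  { x₂, x₃, x₄, x₅ }  = { x₃, x₄, x₅ } ∪ { x₂, x₄, x₅ }
Iteration 3: 3 new —
  { x₁ }  = { x₂, x₃, x₄, x₅ }ᶜ
  { x₂ }  = { x₁, x₃, x₄, x₅ }ᶜ
  { x₄, x₅ }  = { x₁, x₂, x₃ }ᶜ
Iteration 4. New:
  { x₂, x₃ }  = { x₃ } ∪ { x₂ }
  { x₁, x₄, x₅ }  = { x₄, x₅ } ∪ { x₁ }
After Iteration 5 the family is unchanged; done.

|σ(𝒜)| = 16.  σ(𝒜) = { ∅, { x₁ }, { x₂ }, { x₃ }, { x₁, x₂ }, { x₁, x₃ }, { x₂, x₃ }, { x₄, x₅ }, { x₁, x₂, x₃ }, { x₁, x₄, x₅ }, { x₂, x₄, x₅ }, { x₃, x₄, x₅ }, { x₁, x₂, x₄, x₅ }, { x₁, x₃, x₄, x₅ }, { x₂, x₃, x₄, x₅ }, Ω }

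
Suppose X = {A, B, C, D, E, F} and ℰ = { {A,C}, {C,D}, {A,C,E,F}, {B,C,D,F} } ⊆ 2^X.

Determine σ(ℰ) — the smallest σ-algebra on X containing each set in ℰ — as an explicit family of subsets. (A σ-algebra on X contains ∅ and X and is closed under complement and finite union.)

|σ(ℰ)| = 64.  σ(ℰ) = { ∅, {A}, {B}, {C}, {D}, {E}, {F}, {A,B}, {A,C}, {A,D}, {A,E}, {A,F}, {B,C}, {B,D}, {B,E}, {B,F}, {C,D}, {C,E}, {C,F}, {D,E}, {D,F}, {E,F}, {A,B,C}, {A,B,D}, {A,B,E}, {A,B,F}, {A,C,D}, {A,C,E}, {A,C,F}, {A,D,E}, {A,D,F}, {A,E,F}, {B,C,D}, {B,C,E}, {B,C,F}, {B,D,E}, {B,D,F}, {B,E,F}, {C,D,E}, {C,D,F}, {C,E,F}, {D,E,F}, {A,B,C,D}, {A,B,C,E}, {A,B,C,F}, {A,B,D,E}, {A,B,D,F}, {A,B,E,F}, {A,C,D,E}, {A,C,D,F}, {A,C,E,F}, {A,D,E,F}, {B,C,D,E}, {B,C,D,F}, {B,C,E,F}, {B,D,E,F}, {C,D,E,F}, {A,B,C,D,E}, {A,B,C,D,F}, {A,B,C,E,F}, {A,B,D,E,F}, {A,C,D,E,F}, {B,C,D,E,F}, X }

Working:
Seed the family with ℰ together with ∅ and X: { ∅, {A,C}, {C,D}, {A,C,E,F}, {B,C,D,F}, X }.
Step 1: 7 new —
  {A,E}  = X∖{B,C,D,F}
  {B,D}  = X∖{A,C,E,F}
  {A,C,D}  = {C,D} ∪ {A,C}
  {A,B,E,F}  = X∖{C,D}
  {B,D,E,F}  = X∖{A,C}
  {A,B,C,D,F}  = {B,C,D,F} ∪ {A,C}
  {A,C,D,E,F}  = {A,C,E,F} ∪ {C,D}
  — 13 sets.
Step 2: +11 →
  {B}  = X∖{A,C,D,E,F}
  {E}  = X∖{A,B,C,D,F}
  {A,C,E}  = {A,C} ∪ {A,E}
  {B,C,D}  = {C,D} ∪ {B,D}
  {B,E,F}  = X∖{A,C,D}
  {A,B,C,D}  = {A,C,D} ∪ {B,D}
  {A,B,D,E}  = {A,E} ∪ {B,D}
  {A,C,D,E}  = {C,D} ∪ {A,E}
  {A,B,C,E,F}  = {A,C,E,F} ∪ {A,B,E,F}
  {A,B,D,E,F}  = {B,D,E,F} ∪ {A,E}
  {B,C,D,E,F}  = {C,D} ∪ {B,D,E,F}
  — 24 sets.
Step 3 adds 16:
  {A}  = X∖{B,C,D,E,F}
  {C}  = X∖{A,B,D,E,F}
  {D}  = X∖{A,B,C,E,F}
  {B,E}  = {B} ∪ {E}
  {B,F}  = X∖{A,C,D,E}
  {C,F}  = X∖{A,B,D,E}
  {E,F}  = X∖{A,B,C,D}
  {A,B,C}  = {B} ∪ {A,C}
  {A,B,E}  = {B} ∪ {A,E}
  {A,E,F}  = X∖{B,C,D}
  {B,D,E}  = {B,D} ∪ {E}
  {B,D,F}  = X∖{A,C,E}
  {C,D,E}  = {C,D} ∪ {E}
  {A,B,C,E}  = {A,C,E} ∪ {B}
  {B,C,D,E}  = {B,C,D} ∪ {E}
  {A,B,C,D,E}  = {C,D} ∪ {A,B,D,E}
  — 40 sets.
Step 4 adds 23:
  {F}  = X∖{A,B,C,D,E}
  {A,B}  = {B} ∪ {A}
  {A,D}  = {D} ∪ {A}
  {A,F}  = X∖{B,C,D,E}
  {B,C}  = {B} ∪ {C}
  {C,E}  = {C} ∪ {E}
  {D,E}  = {D} ∪ {E}
  {D,F}  = X∖{A,B,C,E}
  {A,B,D}  = {A} ∪ {B,D}
  {A,B,F}  = X∖{C,D,E}
  {A,C,F}  = X∖{B,D,E}
  {A,D,E}  = {D} ∪ {A,E}
  {B,C,E}  = {C} ∪ {B,E}
  {B,C,F}  = {B} ∪ {C,F}
  {C,D,F}  = X∖{A,B,E}
  {C,E,F}  = {C} ∪ {E,F}
  {D,E,F}  = X∖{A,B,C}
  {A,B,C,F}  = {A,C} ∪ {B,F}
  {A,B,D,F}  = {B,D,F} ∪ {A}
  {A,C,D,F}  = X∖{B,E}
  {A,D,E,F}  = {A,E,F} ∪ {D}
  {B,C,E,F}  = {C} ∪ {B,E,F}
  {C,D,E,F}  = {C,D} ∪ {E,F}
  — 63 sets.
Step 5 adds 1:
  {A,D,F}  = X∖{B,C,E}
  — 64 sets.
Step 6: closed — nothing new.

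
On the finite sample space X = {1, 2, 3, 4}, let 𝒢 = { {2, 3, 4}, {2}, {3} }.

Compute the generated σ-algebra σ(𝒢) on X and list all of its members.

Take S₀ = 𝒢 ∪ {∅, X} = { {}, {2}, {3}, {2, 3, 4}, X }.
Step 1: 4 new —
  {1}  = X∖{2, 3, 4}
  {2, 3}  = {3} ∪ {2}
  {1, 2, 4}  = X∖{3}
  {1, 3, 4}  = X∖{2}
  |family| = 9
Step 2 adds 4:
  {1, 2}  = {2} ∪ {1}
  {1, 3}  = {3} ∪ {1}
  {1, 4}  = X∖{2, 3}
  {1, 2, 3}  = {2, 3} ∪ {1}
  |family| = 13
Step 3. New:
  {4}  = X∖{1, 2, 3}
  {2, 4}  = X∖{1, 3}
  {3, 4}  = X∖{1, 2}
  |family| = 16
Step 4: no new sets; the family is a σ-algebra.

σ(𝒢) = { {}, {1}, {2}, {3}, {4}, {1, 2}, {1, 3}, {1, 4}, {2, 3}, {2, 4}, {3, 4}, {1, 2, 3}, {1, 2, 4}, {1, 3, 4}, {2, 3, 4}, X }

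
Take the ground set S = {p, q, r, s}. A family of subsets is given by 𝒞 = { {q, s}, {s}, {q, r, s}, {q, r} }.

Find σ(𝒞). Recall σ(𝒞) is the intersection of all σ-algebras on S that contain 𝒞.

Take S₀ = 𝒞 ∪ {∅, S} = { {}, {s}, {q, r}, {q, s}, {q, r, s}, S }.
Round 1: +4 →
  {p}  = complement {q, r, s}
  {p, r}  = complement {q, s}
  {p, s}  = complement {q, r}
  {p, q, r}  = complement {s}
  — 10 sets.
Round 2: 2 new —
  {p, q, s}  = {p, s} ∪ {q, s}
  {p, r, s}  = {p, s} ∪ {p, r}
  — 12 sets.
Round 3 (2 new):
  {q}  = complement {p, r, s}
  {r}  = complement {p, q, s}
  — 14 sets.
Round 4 adds 2:
  {p, q}  = {q} ∪ {p}
  {r, s}  = {r} ∪ {s}
  — 16 sets.
Round 5 adds nothing — fixpoint reached.

Therefore σ(𝒞) = { {}, {p}, {q}, {r}, {s}, {p, q}, {p, r}, {p, s}, {q, r}, {q, s}, {r, s}, {p, q, r}, {p, q, s}, {p, r, s}, {q, r, s}, S } (|σ(𝒞)| = 16).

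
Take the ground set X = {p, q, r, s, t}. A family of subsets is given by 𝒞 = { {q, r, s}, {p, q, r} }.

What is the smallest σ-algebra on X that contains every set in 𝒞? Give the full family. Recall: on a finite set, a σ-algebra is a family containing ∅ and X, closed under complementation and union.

Seed the family with 𝒞 together with ∅ and X: { {}, {p, q, r}, {q, r, s}, X }.
Iteration 1 adds 3:
  {p, t}  = X∖{q, r, s}
  {s, t}  = X∖{p, q, r}
  {p, q, r, s}  = {p, q, r} ∪ {q, r, s}
  — 7 sets.
Iteration 2: +4 →
  {t}  = X∖{p, q, r, s}
  {p, s, t}  = {s, t} ∪ {p, t}
  {p, q, r, t}  = {p, q, r} ∪ {p, t}
  {q, r, s, t}  = {s, t} ∪ {q, r, s}
  — 11 sets.
Iteration 3 (3 new):
  {p}  = X∖{q, r, s, t}
  {s}  = X∖{p, q, r, t}
  {q, r}  = X∖{p, s, t}
  — 14 sets.
Iteration 4. New:
  {p, s}  = {s} ∪ {p}
  {q, r, t}  = {q, r} ∪ {t}
  — 16 sets.
Iteration 5: already closed under ᶜ and ∪.

σ(𝒞) = { {}, {p}, {s}, {t}, {p, s}, {p, t}, {q, r}, {s, t}, {p, q, r}, {p, s, t}, {q, r, s}, {q, r, t}, {p, q, r, s}, {p, q, r, t}, {q, r, s, t}, X }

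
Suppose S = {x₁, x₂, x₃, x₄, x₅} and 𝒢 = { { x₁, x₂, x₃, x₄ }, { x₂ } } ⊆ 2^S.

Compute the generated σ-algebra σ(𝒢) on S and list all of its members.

σ(𝒢) = { {}, { x₂ }, { x₅ }, { x₂, x₅ }, { x₁, x₃, x₄ }, { x₁, x₂, x₃, x₄ }, { x₁, x₃, x₄, x₅ }, S }

Derivation:
Initial family (4 sets): { {}, { x₂ }, { x₁, x₂, x₃, x₄ }, S }.
Iteration 1. New:
  { x₅ }  = S∖{ x₁, x₂, x₃, x₄ }
  { x₁, x₃, x₄, x₅ }  = S∖{ x₂ }
  (now 6)
Iteration 2: 1 new —
  { x₂, x₅ }  = { x₂ } ∪ { x₅ }
  (now 7)
Iteration 3 adds 1:
  { x₁, x₃, x₄ }  = S∖{ x₂, x₅ }
  (now 8)
After Iteration 4 the family is unchanged; done.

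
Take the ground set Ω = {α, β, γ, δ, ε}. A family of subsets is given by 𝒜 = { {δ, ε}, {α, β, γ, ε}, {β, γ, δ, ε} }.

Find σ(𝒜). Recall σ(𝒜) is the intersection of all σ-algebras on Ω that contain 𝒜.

σ(𝒜) (16 sets): { ∅, {α}, {δ}, {ε}, {α, δ}, {α, ε}, {β, γ}, {δ, ε}, {α, β, γ}, {α, δ, ε}, {β, γ, δ}, {β, γ, ε}, {α, β, γ, δ}, {α, β, γ, ε}, {β, γ, δ, ε}, Ω }

Derivation:
Begin from { ∅, {δ, ε}, {α, β, γ, ε}, {β, γ, δ, ε}, Ω } (that is, 𝒜 plus ∅ and Ω).
Step 1 adds 3:
  {α}  = complement {β, γ, δ, ε}
  {δ}  = complement {α, β, γ, ε}
  {α, β, γ}  = complement {δ, ε}
  [8 total]
Step 2. New:
  {α, δ}  = {δ} ∪ {α}
  {α, δ, ε}  = {δ, ε} ∪ {α}
  {α, β, γ, δ}  = {δ} ∪ {α, β, γ}
  [11 total]
Step 3 (3 new):
  {ε}  = complement {α, β, γ, δ}
  {β, γ}  = complement {α, δ, ε}
  {β, γ, ε}  = complement {α, δ}
  [14 total]
Step 4: 2 new —
  {α, ε}  = {ε} ∪ {α}
  {β, γ, δ}  = {β, γ} ∪ {δ}
  [16 total]
Step 5: already closed under ᶜ and ∪.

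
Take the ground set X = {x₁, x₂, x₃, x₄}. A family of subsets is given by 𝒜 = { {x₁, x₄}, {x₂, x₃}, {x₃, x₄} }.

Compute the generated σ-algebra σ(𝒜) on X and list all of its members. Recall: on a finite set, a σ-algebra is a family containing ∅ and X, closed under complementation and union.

|σ(𝒜)| = 16.  σ(𝒜) = { ∅, {x₁}, {x₂}, {x₃}, {x₄}, {x₁, x₂}, {x₁, x₃}, {x₁, x₄}, {x₂, x₃}, {x₂, x₄}, {x₃, x₄}, {x₁, x₂, x₃}, {x₁, x₂, x₄}, {x₁, x₃, x₄}, {x₂, x₃, x₄}, X }

Check:
Initial family (5 sets): { ∅, {x₁, x₄}, {x₂, x₃}, {x₃, x₄}, X }.
Pass 1. New:
  {x₁, x₂}  = X∖{x₃, x₄}
  {x₁, x₃, x₄}  = {x₃, x₄} ∪ {x₁, x₄}
  {x₂, x₃, x₄}  = {x₃, x₄} ∪ {x₂, x₃}
  |family| = 8
Pass 2: 4 new —
  {x₁}  = X∖{x₂, x₃, x₄}
  {x₂}  = X∖{x₁, x₃, x₄}
  {x₁, x₂, x₃}  = {x₂, x₃} ∪ {x₁, x₂}
  {x₁, x₂, x₄}  = {x₁, x₄} ∪ {x₁, x₂}
  |family| = 12
Pass 3 (2 new):
  {x₃}  = X∖{x₁, x₂, x₄}
  {x₄}  = X∖{x₁, x₂, x₃}
  |family| = 14
Pass 4: 2 new —
  {x₁, x₃}  = {x₃} ∪ {x₁}
  {x₂, x₄}  = {x₄} ∪ {x₂}
  |family| = 16
After Pass 5 the family is unchanged; done.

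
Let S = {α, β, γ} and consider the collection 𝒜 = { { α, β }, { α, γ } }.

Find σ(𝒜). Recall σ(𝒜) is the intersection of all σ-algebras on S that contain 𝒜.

|σ(𝒜)| = 8.  σ(𝒜) = { {}, { α }, { β }, { γ }, { α, β }, { α, γ }, { β, γ }, S }

Derivation:
Initial family (4 sets): { {}, { α, β }, { α, γ }, S }.
Pass 1: +2 →
  { β }  = S∖{ α, γ }
  { γ }  = S∖{ α, β }
  — 6 sets.
Pass 2 adds 1:
  { β, γ }  = { γ } ∪ { β }
  — 7 sets.
Pass 3: 1 new —
  { α }  = S∖{ β, γ }
  — 8 sets.
After Pass 4 the family is unchanged; done.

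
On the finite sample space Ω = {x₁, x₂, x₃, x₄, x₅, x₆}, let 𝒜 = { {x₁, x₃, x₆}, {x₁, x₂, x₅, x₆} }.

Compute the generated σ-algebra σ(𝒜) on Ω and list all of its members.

σ(𝒜) (16 sets): { ∅, {x₃}, {x₄}, {x₁, x₆}, {x₂, x₅}, {x₃, x₄}, {x₁, x₃, x₆}, {x₁, x₄, x₆}, {x₂, x₃, x₅}, {x₂, x₄, x₅}, {x₁, x₂, x₅, x₆}, {x₁, x₃, x₄, x₆}, {x₂, x₃, x₄, x₅}, {x₁, x₂, x₃, x₅, x₆}, {x₁, x₂, x₄, x₅, x₆}, Ω }

Trace:
Seed the family with 𝒜 together with ∅ and Ω: { ∅, {x₁, x₃, x₆}, {x₁, x₂, x₅, x₆}, Ω }.
Step 1 adds 3:
  {x₃, x₄}  = complement {x₁, x₂, x₅, x₆}
  {x₂, x₄, x₅}  = complement {x₁, x₃, x₆}
  {x₁, x₂, x₃, x₅, x₆}  = {x₁, x₃, x₆} ∪ {x₁, x₂, x₅, x₆}
  [7 total]
Step 2: +4 →
  {x₄}  = complement {x₁, x₂, x₃, x₅, x₆}
  {x₁, x₃, x₄, x₆}  = {x₃, x₄} ∪ {x₁, x₃, x₆}
  {x₂, x₃, x₄, x₅}  = {x₃, x₄} ∪ {x₂, x₄, x₅}
  {x₁, x₂, x₄, x₅, x₆}  = {x₂, x₄, x₅} ∪ {x₁, x₂, x₅, x₆}
  [11 total]
Step 3: 3 new —
  {x₃}  = complement {x₁, x₂, x₄, x₅, x₆}
  {x₁, x₆}  = complement {x₂, x₃, x₄, x₅}
  {x₂, x₅}  = complement {x₁, x₃, x₄, x₆}
  [14 total]
Step 4 (2 new):
  {x₁, x₄, x₆}  = {x₁, x₆} ∪ {x₄}
  {x₂, x₃, x₅}  = {x₃} ∪ {x₂, x₅}
  [16 total]
Step 5: no new sets; the family is a σ-algebra.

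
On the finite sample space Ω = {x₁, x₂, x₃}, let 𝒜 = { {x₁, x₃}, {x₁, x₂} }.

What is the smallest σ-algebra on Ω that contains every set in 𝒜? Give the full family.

Answer: σ(𝒜) = { {}, {x₁}, {x₂}, {x₃}, {x₁, x₂}, {x₁, x₃}, {x₂, x₃}, Ω }

Working:
Initial family (4 sets): { {}, {x₁, x₂}, {x₁, x₃}, Ω }.
Pass 1. New:
  {x₂}  = ᶜ of {x₁, x₃}
  {x₃}  = ᶜ of {x₁, x₂}
  |family| = 6
Pass 2: +1 →
  {x₂, x₃}  = {x₃} ∪ {x₂}
  |family| = 7
Pass 3: +1 →
  {x₁}  = ᶜ of {x₂, x₃}
  |family| = 8
Pass 4: already closed under ᶜ and ∪.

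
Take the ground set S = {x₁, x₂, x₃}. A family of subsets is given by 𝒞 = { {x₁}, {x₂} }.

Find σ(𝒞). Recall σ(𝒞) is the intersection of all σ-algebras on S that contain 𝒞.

Seed the family with 𝒞 together with ∅ and S: { ∅, {x₁}, {x₂}, S }.
Step 1. New:
  {x₁,x₂}  = {x₁} ∪ {x₂}
  {x₁,x₃}  = {x₂}ᶜ
  {x₂,x₃}  = {x₁}ᶜ
  |family| = 7
Step 2 adds 1:
  {x₃}  = {x₁,x₂}ᶜ
  |family| = 8
Step 3: already closed under ᶜ and ∪.

σ(𝒞) = { ∅, {x₁}, {x₂}, {x₃}, {x₁,x₂}, {x₁,x₃}, {x₂,x₃}, S }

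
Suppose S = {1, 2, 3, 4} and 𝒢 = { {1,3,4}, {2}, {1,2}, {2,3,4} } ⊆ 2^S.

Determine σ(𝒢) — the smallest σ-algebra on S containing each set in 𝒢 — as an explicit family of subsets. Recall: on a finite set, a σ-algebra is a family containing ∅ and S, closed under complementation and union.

σ(𝒢) = { {}, {1}, {2}, {1,2}, {3,4}, {1,3,4}, {2,3,4}, S }

Check:
Seed the family with 𝒢 together with ∅ and S: { {}, {2}, {1,2}, {1,3,4}, {2,3,4}, S }.
Iteration 1 adds 2:
  {1}  = S∖{2,3,4}
  {3,4}  = S∖{1,2}
  (now 8)
Iteration 2: stable.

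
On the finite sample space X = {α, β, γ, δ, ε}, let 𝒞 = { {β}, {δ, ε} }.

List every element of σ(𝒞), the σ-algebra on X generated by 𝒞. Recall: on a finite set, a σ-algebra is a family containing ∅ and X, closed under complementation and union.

Initial family (4 sets): { {}, {β}, {δ, ε}, X }.
Round 1: 3 new —
  {α, β, γ}  = {δ, ε}ᶜ
  {β, δ, ε}  = {β} ∪ {δ, ε}
  {α, γ, δ, ε}  = {β}ᶜ
  (now 7)
Round 2: 1 new —
  {α, γ}  = {β, δ, ε}ᶜ
  (now 8)
Round 3: already closed under ᶜ and ∪.

σ(𝒞) = { {}, {β}, {α, γ}, {δ, ε}, {α, β, γ}, {β, δ, ε}, {α, γ, δ, ε}, X }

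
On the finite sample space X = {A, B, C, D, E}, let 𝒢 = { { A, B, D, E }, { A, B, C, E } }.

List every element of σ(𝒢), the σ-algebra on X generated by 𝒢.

Answer: σ(𝒢) = { {}, { C }, { D }, { C, D }, { A, B, E }, { A, B, C, E }, { A, B, D, E }, X }

Derivation:
Start: 𝒢 ∪ {∅, X} = { {}, { A, B, C, E }, { A, B, D, E }, X }.
Pass 1. New:
  { C }  = ᶜ of { A, B, D, E }
  { D }  = ᶜ of { A, B, C, E }
  (now 6)
Pass 2 (1 new):
  { C, D }  = { C } ∪ { D }
  (now 7)
Pass 3. New:
  { A, B, E }  = ᶜ of { C, D }
  (now 8)
Pass 4: no new sets; the family is a σ-algebra.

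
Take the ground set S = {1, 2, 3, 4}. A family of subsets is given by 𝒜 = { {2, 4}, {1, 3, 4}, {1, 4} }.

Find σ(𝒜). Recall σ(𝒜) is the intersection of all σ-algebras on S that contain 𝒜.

Initial family (5 sets): { {}, {1, 4}, {2, 4}, {1, 3, 4}, S }.
Pass 1 (4 new):
  {2}  = ᶜ of {1, 3, 4}
  {1, 3}  = ᶜ of {2, 4}
  {2, 3}  = ᶜ of {1, 4}
  {1, 2, 4}  = {1, 4} ∪ {2, 4}
  — 9 sets.
Pass 2: +3 →
  {3}  = ᶜ of {1, 2, 4}
  {1, 2, 3}  = {2} ∪ {1, 3}
  {2, 3, 4}  = {2, 3} ∪ {2, 4}
  — 12 sets.
Pass 3: +2 →
  {1}  = ᶜ of {2, 3, 4}
  {4}  = ᶜ of {1, 2, 3}
  — 14 sets.
Pass 4 adds 2:
  {1, 2}  = {2} ∪ {1}
  {3, 4}  = {3} ∪ {4}
  — 16 sets.
Pass 5: no new sets; the family is a σ-algebra.

Hence σ(𝒜) has 16 members: { {}, {1}, {2}, {3}, {4}, {1, 2}, {1, 3}, {1, 4}, {2, 3}, {2, 4}, {3, 4}, {1, 2, 3}, {1, 2, 4}, {1, 3, 4}, {2, 3, 4}, S }.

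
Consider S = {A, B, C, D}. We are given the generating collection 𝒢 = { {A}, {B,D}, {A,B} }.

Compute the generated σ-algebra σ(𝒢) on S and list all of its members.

Seed the family with 𝒢 together with ∅ and S: { {}, {A}, {A,B}, {B,D}, S }.
Iteration 1: +4 →
  {A,C}  = ᶜ of {B,D}
  {C,D}  = ᶜ of {A,B}
  {A,B,D}  = {A,B} ∪ {B,D}
  {B,C,D}  = ᶜ of {A}
  — 9 sets.
Iteration 2. New:
  {C}  = ᶜ of {A,B,D}
  {A,B,C}  = {A,B} ∪ {A,C}
  {A,C,D}  = {C,D} ∪ {A,C}
  — 12 sets.
Iteration 3 adds 2:
  {B}  = ᶜ of {A,C,D}
  {D}  = ᶜ of {A,B,C}
  — 14 sets.
Iteration 4: +2 →
  {A,D}  = {D} ∪ {A}
  {B,C}  = {C} ∪ {B}
  — 16 sets.
After Iteration 5 the family is unchanged; done.

|σ(𝒢)| = 16.  σ(𝒢) = { {}, {A}, {B}, {C}, {D}, {A,B}, {A,C}, {A,D}, {B,C}, {B,D}, {C,D}, {A,B,C}, {A,B,D}, {A,C,D}, {B,C,D}, S }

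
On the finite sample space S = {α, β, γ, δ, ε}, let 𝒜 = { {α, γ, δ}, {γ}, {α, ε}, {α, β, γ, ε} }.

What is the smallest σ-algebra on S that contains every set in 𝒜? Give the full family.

Initial family (6 sets): { ∅, {γ}, {α, ε}, {α, γ, δ}, {α, β, γ, ε}, S }.
Step 1: +6 →
  {δ}  = ᶜ of {α, β, γ, ε}
  {β, ε}  = ᶜ of {α, γ, δ}
  {α, γ, ε}  = {γ} ∪ {α, ε}
  {β, γ, δ}  = ᶜ of {α, ε}
  {α, β, δ, ε}  = ᶜ of {γ}
  {α, γ, δ, ε}  = {α, γ, δ} ∪ {α, ε}
  |family| = 12
Step 2 adds 9:
  {β}  = ᶜ of {α, γ, δ, ε}
  {β, δ}  = ᶜ of {α, γ, ε}
  {γ, δ}  = {γ} ∪ {δ}
  {α, β, ε}  = {β, ε} ∪ {α, ε}
  {α, δ, ε}  = {α, ε} ∪ {δ}
  {β, γ, ε}  = {β, ε} ∪ {γ}
  {β, δ, ε}  = {β, ε} ∪ {δ}
  {α, β, γ, δ}  = {β, γ, δ} ∪ {α, γ, δ}
  {β, γ, δ, ε}  = {β, ε} ∪ {β, γ, δ}
  |family| = 21
Step 3 adds 5:
  {α}  = ᶜ of {β, γ, δ, ε}
  {ε}  = ᶜ of {α, β, γ, δ}
  {α, γ}  = ᶜ of {β, δ, ε}
  {α, δ}  = ᶜ of {β, γ, ε}
  {β, γ}  = ᶜ of {α, δ, ε}
  |family| = 26
Step 4: +6 →
  {α, β}  = {β} ∪ {α}
  {γ, ε}  = {ε} ∪ {γ}
  {δ, ε}  = {ε} ∪ {δ}
  {α, β, γ}  = {β} ∪ {α, γ}
  {α, β, δ}  = {β} ∪ {α, δ}
  {γ, δ, ε}  = {γ, δ} ∪ {ε}
  |family| = 32
Step 5: no new sets; the family is a σ-algebra.

σ(𝒜) = { ∅, {α}, {β}, {γ}, {δ}, {ε}, {α, β}, {α, γ}, {α, δ}, {α, ε}, {β, γ}, {β, δ}, {β, ε}, {γ, δ}, {γ, ε}, {δ, ε}, {α, β, γ}, {α, β, δ}, {α, β, ε}, {α, γ, δ}, {α, γ, ε}, {α, δ, ε}, {β, γ, δ}, {β, γ, ε}, {β, δ, ε}, {γ, δ, ε}, {α, β, γ, δ}, {α, β, γ, ε}, {α, β, δ, ε}, {α, γ, δ, ε}, {β, γ, δ, ε}, S }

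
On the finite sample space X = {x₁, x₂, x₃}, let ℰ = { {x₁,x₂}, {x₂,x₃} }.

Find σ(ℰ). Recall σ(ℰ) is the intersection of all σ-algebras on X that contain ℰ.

Initial family (4 sets): { {}, {x₁,x₂}, {x₂,x₃}, X }.
Step 1: 2 new —
  {x₁}  = ᶜ of {x₂,x₃}
  {x₃}  = ᶜ of {x₁,x₂}
  |family| = 6
Step 2: 1 new —
  {x₁,x₃}  = {x₃} ∪ {x₁}
  |family| = 7
Step 3: +1 →
  {x₂}  = ᶜ of {x₁,x₃}
  |family| = 8
After Step 4 the family is unchanged; done.

|σ(ℰ)| = 8.  σ(ℰ) = { {}, {x₁}, {x₂}, {x₃}, {x₁,x₂}, {x₁,x₃}, {x₂,x₃}, X }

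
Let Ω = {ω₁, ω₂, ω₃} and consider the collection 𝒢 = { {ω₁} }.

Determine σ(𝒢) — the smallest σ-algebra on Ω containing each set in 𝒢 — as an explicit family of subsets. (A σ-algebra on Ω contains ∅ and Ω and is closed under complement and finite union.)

σ(𝒢) (4 sets): { {}, {ω₁}, {ω₂,ω₃}, Ω }

Check:
Seed the family with 𝒢 together with ∅ and Ω: { {}, {ω₁}, Ω }.
Iteration 1: 1 new —
  {ω₂,ω₃}  = ᶜ of {ω₁}
  — 4 sets.
Iteration 2: closed — nothing new.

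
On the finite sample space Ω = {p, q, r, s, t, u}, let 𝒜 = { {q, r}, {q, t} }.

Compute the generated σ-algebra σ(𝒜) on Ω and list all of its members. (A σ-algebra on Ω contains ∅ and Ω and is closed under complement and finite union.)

|σ(𝒜)| = 16.  σ(𝒜) = { ∅, {q}, {r}, {t}, {q, r}, {q, t}, {r, t}, {p, s, u}, {q, r, t}, {p, q, s, u}, {p, r, s, u}, {p, s, t, u}, {p, q, r, s, u}, {p, q, s, t, u}, {p, r, s, t, u}, Ω }

Check:
Start: 𝒜 ∪ {∅, Ω} = { ∅, {q, r}, {q, t}, Ω }.
Iteration 1 adds 3:
  {q, r, t}  = {q, t} ∪ {q, r}
  {p, r, s, u}  = ᶜ of {q, t}
  {p, s, t, u}  = ᶜ of {q, r}
  (now 7)
Iteration 2: 4 new —
  {p, s, u}  = ᶜ of {q, r, t}
  {p, q, r, s, u}  = {q, r} ∪ {p, r, s, u}
  {p, q, s, t, u}  = {q, t} ∪ {p, s, t, u}
  {p, r, s, t, u}  = {p, r, s, u} ∪ {p, s, t, u}
  (now 11)
Iteration 3 adds 3:
  {q}  = ᶜ of {p, r, s, t, u}
  {r}  = ᶜ of {p, q, s, t, u}
  {t}  = ᶜ of {p, q, r, s, u}
  (now 14)
Iteration 4: +2 →
  {r, t}  = {r} ∪ {t}
  {p, q, s, u}  = {q} ∪ {p, s, u}
  (now 16)
Iteration 5: stable.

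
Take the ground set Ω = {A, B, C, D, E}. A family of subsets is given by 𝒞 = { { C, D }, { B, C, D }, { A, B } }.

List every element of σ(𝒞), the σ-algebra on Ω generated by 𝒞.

σ(𝒞) = { {}, { A }, { B }, { E }, { A, B }, { A, E }, { B, E }, { C, D }, { A, B, E }, { A, C, D }, { B, C, D }, { C, D, E }, { A, B, C, D }, { A, C, D, E }, { B, C, D, E }, Ω }

Trace:
Initial family (5 sets): { {}, { A, B }, { C, D }, { B, C, D }, Ω }.
Pass 1 (4 new):
  { A, E }  = { B, C, D }ᶜ
  { A, B, E }  = { C, D }ᶜ
  { C, D, E }  = { A, B }ᶜ
  { A, B, C, D }  = { C, D } ∪ { A, B }
Pass 2: 3 new —
  { E }  = { A, B, C, D }ᶜ
  { A, C, D, E }  = { C, D, E } ∪ { A, E }
  { B, C, D, E }  = { C, D, E } ∪ { B, C, D }
Pass 3: +2 →
  { A }  = { B, C, D, E }ᶜ
  { B }  = { A, C, D, E }ᶜ
Pass 4 (2 new):
  { B, E }  = { B } ∪ { E }
  { A, C, D }  = { C, D } ∪ { A }
Pass 5 adds nothing — fixpoint reached.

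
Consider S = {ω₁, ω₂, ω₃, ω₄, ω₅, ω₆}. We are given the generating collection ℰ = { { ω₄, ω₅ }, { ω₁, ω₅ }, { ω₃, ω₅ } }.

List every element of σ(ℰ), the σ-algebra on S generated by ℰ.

σ(ℰ) (32 sets): { {  }, { ω₁ }, { ω₃ }, { ω₄ }, { ω₅ }, { ω₁, ω₃ }, { ω₁, ω₄ }, { ω₁, ω₅ }, { ω₂, ω₆ }, { ω₃, ω₄ }, { ω₃, ω₅ }, { ω₄, ω₅ }, { ω₁, ω₂, ω₆ }, { ω₁, ω₃, ω₄ }, { ω₁, ω₃, ω₅ }, { ω₁, ω₄, ω₅ }, { ω₂, ω₃, ω₆ }, { ω₂, ω₄, ω₆ }, { ω₂, ω₅, ω₆ }, { ω₃, ω₄, ω₅ }, { ω₁, ω₂, ω₃, ω₆ }, { ω₁, ω₂, ω₄, ω₆ }, { ω₁, ω₂, ω₅, ω₆ }, { ω₁, ω₃, ω₄, ω₅ }, { ω₂, ω₃, ω₄, ω₆ }, { ω₂, ω₃, ω₅, ω₆ }, { ω₂, ω₄, ω₅, ω₆ }, { ω₁, ω₂, ω₃, ω₄, ω₆ }, { ω₁, ω₂, ω₃, ω₅, ω₆ }, { ω₁, ω₂, ω₄, ω₅, ω₆ }, { ω₂, ω₃, ω₄, ω₅, ω₆ }, S }

Working:
Seed the family with ℰ together with ∅ and S: { {  }, { ω₁, ω₅ }, { ω₃, ω₅ }, { ω₄, ω₅ }, S }.
Round 1 adds 6:
  { ω₁, ω₃, ω₅ }  = { ω₁, ω₅ } ∪ { ω₃, ω₅ }
  { ω₁, ω₄, ω₅ }  = { ω₄, ω₅ } ∪ { ω₁, ω₅ }
  { ω₃, ω₄, ω₅ }  = { ω₄, ω₅ } ∪ { ω₃, ω₅ }
  { ω₁, ω₂, ω₃, ω₆ }  = ᶜ of { ω₄, ω₅ }
  { ω₁, ω₂, ω₄, ω₆ }  = ᶜ of { ω₃, ω₅ }
  { ω₂, ω₃, ω₄, ω₆ }  = ᶜ of { ω₁, ω₅ }
  [11 total]
Round 2 adds 8:
  { ω₁, ω₂, ω₆ }  = ᶜ of { ω₃, ω₄, ω₅ }
  { ω₂, ω₃, ω₆ }  = ᶜ of { ω₁, ω₄, ω₅ }
  { ω₂, ω₄, ω₆ }  = ᶜ of { ω₁, ω₃, ω₅ }
  { ω₁, ω₃, ω₄, ω₅ }  = { ω₁, ω₄, ω₅ } ∪ { ω₃, ω₄, ω₅ }
  { ω₁, ω₂, ω₃, ω₄, ω₆ }  = { ω₁, ω₂, ω₄, ω₆ } ∪ { ω₁, ω₂, ω₃, ω₆ }
  { ω₁, ω₂, ω₃, ω₅, ω₆ }  = { ω₁, ω₃, ω₅ } ∪ { ω₁, ω₂, ω₃, ω₆ }
  { ω₁, ω₂, ω₄, ω₅, ω₆ }  = { ω₁, ω₄, ω₅ } ∪ { ω₁, ω₂, ω₄, ω₆ }
  { ω₂, ω₃, ω₄, ω₅, ω₆ }  = { ω₃, ω₄, ω₅ } ∪ { ω₂, ω₃, ω₄, ω₆ }
  [19 total]
Round 3 (8 new):
  { ω₁ }  = ᶜ of { ω₂, ω₃, ω₄, ω₅, ω₆ }
  { ω₃ }  = ᶜ of { ω₁, ω₂, ω₄, ω₅, ω₆ }
  { ω₄ }  = ᶜ of { ω₁, ω₂, ω₃, ω₅, ω₆ }
  { ω₅ }  = ᶜ of { ω₁, ω₂, ω₃, ω₄, ω₆ }
  { ω₂, ω₆ }  = ᶜ of { ω₁, ω₃, ω₄, ω₅ }
  { ω₁, ω₂, ω₅, ω₆ }  = { ω₁, ω₅ } ∪ { ω₁, ω₂, ω₆ }
  { ω₂, ω₃, ω₅, ω₆ }  = { ω₃, ω₅ } ∪ { ω₂, ω₃, ω₆ }
  { ω₂, ω₄, ω₅, ω₆ }  = { ω₂, ω₄, ω₆ } ∪ { ω₄, ω₅ }
  [27 total]
Round 4 (4 new):
  { ω₁, ω₃ }  = ᶜ of { ω₂, ω₄, ω₅, ω₆ }
  { ω₁, ω₄ }  = ᶜ of { ω₂, ω₃, ω₅, ω₆ }
  { ω₃, ω₄ }  = ᶜ of { ω₁, ω₂, ω₅, ω₆ }
  { ω₂, ω₅, ω₆ }  = { ω₂, ω₆ } ∪ { ω₅ }
  [31 total]
Round 5: 1 new —
  { ω₁, ω₃, ω₄ }  = ᶜ of { ω₂, ω₅, ω₆ }
  [32 total]
After Round 6 the family is unchanged; done.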